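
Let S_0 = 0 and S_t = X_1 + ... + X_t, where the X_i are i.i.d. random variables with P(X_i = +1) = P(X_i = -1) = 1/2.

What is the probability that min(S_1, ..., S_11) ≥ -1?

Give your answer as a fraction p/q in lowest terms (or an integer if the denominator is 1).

Answer: 231/512

Derivation:
Let f(t,s) = #length-t paths at position s with S_1..S_t all ≥ -1.
f(t,s) = f(t-1,s-1) + f(t-1,s+1) for s ≥ -1; f(t,s) = 0 for s < -1.
t=0: f(0,0)=1
t=1: f(1,-1)=1 f(1,1)=1
t=2: f(2,0)=2 f(2,2)=1
t=3: f(3,-1)=2 f(3,1)=3 f(3,3)=1
t=4: f(4,0)=5 f(4,2)=4 f(4,4)=1
t=5: f(5,-1)=5 f(5,1)=9 f(5,3)=5 f(5,5)=1
t=6: f(6,0)=14 f(6,2)=14 f(6,4)=6 f(6,6)=1
t=7: f(7,-1)=14 f(7,1)=28 f(7,3)=20 f(7,5)=7 f(7,7)=1
t=8: f(8,0)=42 f(8,2)=48 f(8,4)=27 f(8,6)=8 f(8,8)=1
t=9: f(9,-1)=42 f(9,1)=90 f(9,3)=75 f(9,5)=35 f(9,7)=9 f(9,9)=1
t=10: f(10,0)=132 f(10,2)=165 f(10,4)=110 f(10,6)=44 f(10,8)=10 f(10,10)=1
t=11: f(11,-1)=132 f(11,1)=297 f(11,3)=275 f(11,5)=154 f(11,7)=54 f(11,9)=11 f(11,11)=1
Σ_s f(11,s) = 924
P = 924/2048 = 231/512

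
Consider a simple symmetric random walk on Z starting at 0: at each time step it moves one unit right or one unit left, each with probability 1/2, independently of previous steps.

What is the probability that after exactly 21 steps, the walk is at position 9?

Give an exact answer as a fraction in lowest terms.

To reach position 9 after 21 steps: need 15 steps of +1 and 6 of -1.
Favorable paths: C(21,15) = 54264
Total paths: 2^21 = 2097152
P = 54264/2097152 = 6783/262144

Answer: 6783/262144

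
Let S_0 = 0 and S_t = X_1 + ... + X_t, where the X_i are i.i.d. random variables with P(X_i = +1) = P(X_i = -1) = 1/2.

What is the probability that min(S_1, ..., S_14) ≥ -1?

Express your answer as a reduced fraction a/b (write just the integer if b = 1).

Answer: 6435/16384

Derivation:
Let f(t,s) = #length-t paths at position s with S_1..S_t all ≥ -1.
f(t,s) = f(t-1,s-1) + f(t-1,s+1) for s ≥ -1; f(t,s) = 0 for s < -1.
t=0: f(0,0)=1
t=1: f(1,-1)=1 f(1,1)=1
t=2: f(2,0)=2 f(2,2)=1
t=3: f(3,-1)=2 f(3,1)=3 f(3,3)=1
t=4: f(4,0)=5 f(4,2)=4 f(4,4)=1
t=5: f(5,-1)=5 f(5,1)=9 f(5,3)=5 f(5,5)=1
t=6: f(6,0)=14 f(6,2)=14 f(6,4)=6 f(6,6)=1
t=7: f(7,-1)=14 f(7,1)=28 f(7,3)=20 f(7,5)=7 f(7,7)=1
t=8: f(8,0)=42 f(8,2)=48 f(8,4)=27 f(8,6)=8 f(8,8)=1
t=9: f(9,-1)=42 f(9,1)=90 f(9,3)=75 f(9,5)=35 f(9,7)=9 f(9,9)=1
t=10: f(10,0)=132 f(10,2)=165 f(10,4)=110 f(10,6)=44 f(10,8)=10 f(10,10)=1
t=11: f(11,-1)=132 f(11,1)=297 f(11,3)=275 f(11,5)=154 f(11,7)=54 f(11,9)=11 f(11,11)=1
t=12: f(12,0)=429 f(12,2)=572 f(12,4)=429 f(12,6)=208 f(12,8)=65 f(12,10)=12 f(12,12)=1
t=13: f(13,-1)=429 f(13,1)=1001 f(13,3)=1001 f(13,5)=637 f(13,7)=273 f(13,9)=77 f(13,11)=13 f(13,13)=1
t=14: f(14,0)=1430 f(14,2)=2002 f(14,4)=1638 f(14,6)=910 f(14,8)=350 f(14,10)=90 f(14,12)=14 f(14,14)=1
Σ_s f(14,s) = 6435
P = 6435/16384 = 6435/16384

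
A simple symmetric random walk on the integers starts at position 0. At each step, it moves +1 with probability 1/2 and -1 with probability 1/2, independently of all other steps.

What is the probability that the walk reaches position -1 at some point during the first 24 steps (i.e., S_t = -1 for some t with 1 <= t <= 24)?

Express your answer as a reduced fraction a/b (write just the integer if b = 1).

Answer: 3518265/4194304

Derivation:
Count via complement. Let g(t,s) = #length-t paths at position s with S_1..S_t all ≠ -1.
g(t,s) = g(t-1,s-1) + g(t-1,s+1) for s ≠ -1; g(t,-1) = 0.
t=0: g(0,0)=1
t=1: g(1,1)=1
t=2: g(2,0)=1 g(2,2)=1
t=3: g(3,1)=2 g(3,3)=1
t=4: g(4,0)=2 g(4,2)=3 g(4,4)=1
t=5: g(5,1)=5 g(5,3)=4 g(5,5)=1
t=6: g(6,0)=5 g(6,2)=9 g(6,4)=5 g(6,6)=1
t=7: g(7,1)=14 g(7,3)=14 g(7,5)=6 g(7,7)=1
t=8: g(8,0)=14 g(8,2)=28 g(8,4)=20 g(8,6)=7 g(8,8)=1
t=9: g(9,1)=42 g(9,3)=48 g(9,5)=27 g(9,7)=8 g(9,9)=1
t=10: g(10,0)=42 g(10,2)=90 g(10,4)=75 g(10,6)=35 g(10,8)=9 g(10,10)=1
t=11: g(11,1)=132 g(11,3)=165 g(11,5)=110 g(11,7)=44 g(11,9)=10 g(11,11)=1
t=12: g(12,0)=132 g(12,2)=297 g(12,4)=275 g(12,6)=154 g(12,8)=54 g(12,10)=11 g(12,12)=1
t=13: g(13,1)=429 g(13,3)=572 g(13,5)=429 g(13,7)=208 g(13,9)=65 g(13,11)=12 g(13,13)=1
t=14: g(14,0)=429 g(14,2)=1001 g(14,4)=1001 g(14,6)=637 g(14,8)=273 g(14,10)=77 g(14,12)=13 g(14,14)=1
t=15: g(15,1)=1430 g(15,3)=2002 g(15,5)=1638 g(15,7)=910 g(15,9)=350 g(15,11)=90 g(15,13)=14 g(15,15)=1
t=16: g(16,0)=1430 g(16,2)=3432 g(16,4)=3640 g(16,6)=2548 g(16,8)=1260 g(16,10)=440 g(16,12)=104 g(16,14)=15 g(16,16)=1
t=17: g(17,1)=4862 g(17,3)=7072 g(17,5)=6188 g(17,7)=3808 g(17,9)=1700 g(17,11)=544 g(17,13)=119 g(17,15)=16 g(17,17)=1
t=18: g(18,0)=4862 g(18,2)=11934 g(18,4)=13260 g(18,6)=9996 g(18,8)=5508 g(18,10)=2244 g(18,12)=663 g(18,14)=135 g(18,16)=17 g(18,18)=1
t=19: g(19,1)=16796 g(19,3)=25194 g(19,5)=23256 g(19,7)=15504 g(19,9)=7752 g(19,11)=2907 g(19,13)=798 g(19,15)=152 g(19,17)=18 g(19,19)=1
t=20: g(20,0)=16796 g(20,2)=41990 g(20,4)=48450 g(20,6)=38760 g(20,8)=23256 g(20,10)=10659 g(20,12)=3705 g(20,14)=950 g(20,16)=170 g(20,18)=19 g(20,20)=1
t=21: g(21,1)=58786 g(21,3)=90440 g(21,5)=87210 g(21,7)=62016 g(21,9)=33915 g(21,11)=14364 g(21,13)=4655 g(21,15)=1120 g(21,17)=189 g(21,19)=20 g(21,21)=1
t=22: g(22,0)=58786 g(22,2)=149226 g(22,4)=177650 g(22,6)=149226 g(22,8)=95931 g(22,10)=48279 g(22,12)=19019 g(22,14)=5775 g(22,16)=1309 g(22,18)=209 g(22,20)=21 g(22,22)=1
t=23: g(23,1)=208012 g(23,3)=326876 g(23,5)=326876 g(23,7)=245157 g(23,9)=144210 g(23,11)=67298 g(23,13)=24794 g(23,15)=7084 g(23,17)=1518 g(23,19)=230 g(23,21)=22 g(23,23)=1
t=24: g(24,0)=208012 g(24,2)=534888 g(24,4)=653752 g(24,6)=572033 g(24,8)=389367 g(24,10)=211508 g(24,12)=92092 g(24,14)=31878 g(24,16)=8602 g(24,18)=1748 g(24,20)=252 g(24,22)=23 g(24,24)=1
Paths never hitting -1: Σ_s g(24,s) = 2704156
Paths hitting -1: 2^24 - 2704156 = 14073060
P = 14073060/16777216 = 3518265/4194304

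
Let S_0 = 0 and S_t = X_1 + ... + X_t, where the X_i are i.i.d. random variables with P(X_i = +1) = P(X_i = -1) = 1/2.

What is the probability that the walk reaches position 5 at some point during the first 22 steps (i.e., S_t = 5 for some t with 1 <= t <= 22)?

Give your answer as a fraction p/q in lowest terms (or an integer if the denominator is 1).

Count via complement. Let g(t,s) = #length-t paths at position s with S_1..S_t all ≠ 5.
g(t,s) = g(t-1,s-1) + g(t-1,s+1) for s ≠ 5; g(t,5) = 0.
t=0: g(0,0)=1
t=1: g(1,-1)=1 g(1,1)=1
t=2: g(2,-2)=1 g(2,0)=2 g(2,2)=1
t=3: g(3,-3)=1 g(3,-1)=3 g(3,1)=3 g(3,3)=1
t=4: g(4,-4)=1 g(4,-2)=4 g(4,0)=6 g(4,2)=4 g(4,4)=1
t=5: g(5,-5)=1 g(5,-3)=5 g(5,-1)=10 g(5,1)=10 g(5,3)=5
t=6: g(6,-6)=1 g(6,-4)=6 g(6,-2)=15 g(6,0)=20 g(6,2)=15 g(6,4)=5
t=7: g(7,-7)=1 g(7,-5)=7 g(7,-3)=21 g(7,-1)=35 g(7,1)=35 g(7,3)=20
t=8: g(8,-8)=1 g(8,-6)=8 g(8,-4)=28 g(8,-2)=56 g(8,0)=70 g(8,2)=55 g(8,4)=20
t=9: g(9,-9)=1 g(9,-7)=9 g(9,-5)=36 g(9,-3)=84 g(9,-1)=126 g(9,1)=125 g(9,3)=75
t=10: g(10,-10)=1 g(10,-8)=10 g(10,-6)=45 g(10,-4)=120 g(10,-2)=210 g(10,0)=251 g(10,2)=200 g(10,4)=75
t=11: g(11,-11)=1 g(11,-9)=11 g(11,-7)=55 g(11,-5)=165 g(11,-3)=330 g(11,-1)=461 g(11,1)=451 g(11,3)=275
t=12: g(12,-12)=1 g(12,-10)=12 g(12,-8)=66 g(12,-6)=220 g(12,-4)=495 g(12,-2)=791 g(12,0)=912 g(12,2)=726 g(12,4)=275
t=13: g(13,-13)=1 g(13,-11)=13 g(13,-9)=78 g(13,-7)=286 g(13,-5)=715 g(13,-3)=1286 g(13,-1)=1703 g(13,1)=1638 g(13,3)=1001
t=14: g(14,-14)=1 g(14,-12)=14 g(14,-10)=91 g(14,-8)=364 g(14,-6)=1001 g(14,-4)=2001 g(14,-2)=2989 g(14,0)=3341 g(14,2)=2639 g(14,4)=1001
t=15: g(15,-15)=1 g(15,-13)=15 g(15,-11)=105 g(15,-9)=455 g(15,-7)=1365 g(15,-5)=3002 g(15,-3)=4990 g(15,-1)=6330 g(15,1)=5980 g(15,3)=3640
t=16: g(16,-16)=1 g(16,-14)=16 g(16,-12)=120 g(16,-10)=560 g(16,-8)=1820 g(16,-6)=4367 g(16,-4)=7992 g(16,-2)=11320 g(16,0)=12310 g(16,2)=9620 g(16,4)=3640
t=17: g(17,-17)=1 g(17,-15)=17 g(17,-13)=136 g(17,-11)=680 g(17,-9)=2380 g(17,-7)=6187 g(17,-5)=12359 g(17,-3)=19312 g(17,-1)=23630 g(17,1)=21930 g(17,3)=13260
t=18: g(18,-18)=1 g(18,-16)=18 g(18,-14)=153 g(18,-12)=816 g(18,-10)=3060 g(18,-8)=8567 g(18,-6)=18546 g(18,-4)=31671 g(18,-2)=42942 g(18,0)=45560 g(18,2)=35190 g(18,4)=13260
t=19: g(19,-19)=1 g(19,-17)=19 g(19,-15)=171 g(19,-13)=969 g(19,-11)=3876 g(19,-9)=11627 g(19,-7)=27113 g(19,-5)=50217 g(19,-3)=74613 g(19,-1)=88502 g(19,1)=80750 g(19,3)=48450
t=20: g(20,-20)=1 g(20,-18)=20 g(20,-16)=190 g(20,-14)=1140 g(20,-12)=4845 g(20,-10)=15503 g(20,-8)=38740 g(20,-6)=77330 g(20,-4)=124830 g(20,-2)=163115 g(20,0)=169252 g(20,2)=129200 g(20,4)=48450
t=21: g(21,-21)=1 g(21,-19)=21 g(21,-17)=210 g(21,-15)=1330 g(21,-13)=5985 g(21,-11)=20348 g(21,-9)=54243 g(21,-7)=116070 g(21,-5)=202160 g(21,-3)=287945 g(21,-1)=332367 g(21,1)=298452 g(21,3)=177650
t=22: g(22,-22)=1 g(22,-20)=22 g(22,-18)=231 g(22,-16)=1540 g(22,-14)=7315 g(22,-12)=26333 g(22,-10)=74591 g(22,-8)=170313 g(22,-6)=318230 g(22,-4)=490105 g(22,-2)=620312 g(22,0)=630819 g(22,2)=476102 g(22,4)=177650
Paths never hitting 5: Σ_s g(22,s) = 2993564
Paths hitting 5: 2^22 - 2993564 = 1200740
P = 1200740/4194304 = 300185/1048576

Answer: 300185/1048576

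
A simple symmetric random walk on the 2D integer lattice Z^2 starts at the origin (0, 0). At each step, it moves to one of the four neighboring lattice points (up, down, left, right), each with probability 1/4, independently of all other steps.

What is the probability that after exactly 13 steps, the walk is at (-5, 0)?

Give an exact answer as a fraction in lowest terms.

Let h be the number of horizontal steps (so 13-h are vertical). To end at (-5,0) need (h-5)/2 right-steps and ((13-h)+0)/2 up-steps.
Sum over h with 5 ≤ h ≤ 13, h ≡ 1 (mod 2), 13-h ≡ 0 (mod 2):
h=5: C(13,5)·C(5,0)·C(8,4) = 1287·1·70 = 90090
h=7: C(13,7)·C(7,1)·C(6,3) = 1716·7·20 = 240240
h=9: C(13,9)·C(9,2)·C(4,2) = 715·36·6 = 154440
h=11: C(13,11)·C(11,3)·C(2,1) = 78·165·2 = 25740
h=13: C(13,13)·C(13,4)·C(0,0) = 1·715·1 = 715
Total favorable: 511225
Total paths: 4^13 = 67108864
P = 511225/67108864 = 511225/67108864

Answer: 511225/67108864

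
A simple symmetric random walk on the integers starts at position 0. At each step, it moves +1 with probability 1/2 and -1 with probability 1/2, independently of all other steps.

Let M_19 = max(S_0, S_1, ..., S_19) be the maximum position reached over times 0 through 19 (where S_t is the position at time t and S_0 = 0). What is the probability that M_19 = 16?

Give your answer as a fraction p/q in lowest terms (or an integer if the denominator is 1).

Answer: 19/524288

Derivation:
Let M_19 = max(S_0,...,S_19). Use the reflection principle: for j ≥ 1, #{paths with M_19 ≥ j} = #{S_19 ≥ j} + #{S_19 ≥ j+1}.
By reflection, #{M_19 ≥ 16} = #{S_19 ≥ 16} + #{S_19 ≥ 17} = 20 + 20 = 40.
#{M_19 ≥ 17} = #{S_19 ≥ 17} + #{S_19 ≥ 18} = 20 + 1 = 21.
#{M_19 = 16} = 40 - 21 = 19.
P(M_19 = 16) = 19/524288 = 19/524288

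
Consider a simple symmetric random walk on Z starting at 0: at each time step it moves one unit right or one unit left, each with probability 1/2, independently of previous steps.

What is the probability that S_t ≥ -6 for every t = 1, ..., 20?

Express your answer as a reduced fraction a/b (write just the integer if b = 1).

Let f(t,s) = #length-t paths at position s with S_1..S_t all ≥ -6.
f(t,s) = f(t-1,s-1) + f(t-1,s+1) for s ≥ -6; f(t,s) = 0 for s < -6.
t=0: f(0,0)=1
t=1: f(1,-1)=1 f(1,1)=1
t=2: f(2,-2)=1 f(2,0)=2 f(2,2)=1
t=3: f(3,-3)=1 f(3,-1)=3 f(3,1)=3 f(3,3)=1
t=4: f(4,-4)=1 f(4,-2)=4 f(4,0)=6 f(4,2)=4 f(4,4)=1
t=5: f(5,-5)=1 f(5,-3)=5 f(5,-1)=10 f(5,1)=10 f(5,3)=5 f(5,5)=1
t=6: f(6,-6)=1 f(6,-4)=6 f(6,-2)=15 f(6,0)=20 f(6,2)=15 f(6,4)=6 f(6,6)=1
t=7: f(7,-5)=7 f(7,-3)=21 f(7,-1)=35 f(7,1)=35 f(7,3)=21 f(7,5)=7 f(7,7)=1
t=8: f(8,-6)=7 f(8,-4)=28 f(8,-2)=56 f(8,0)=70 f(8,2)=56 f(8,4)=28 f(8,6)=8 f(8,8)=1
t=9: f(9,-5)=35 f(9,-3)=84 f(9,-1)=126 f(9,1)=126 f(9,3)=84 f(9,5)=36 f(9,7)=9 f(9,9)=1
t=10: f(10,-6)=35 f(10,-4)=119 f(10,-2)=210 f(10,0)=252 f(10,2)=210 f(10,4)=120 f(10,6)=45 f(10,8)=10 f(10,10)=1
t=11: f(11,-5)=154 f(11,-3)=329 f(11,-1)=462 f(11,1)=462 f(11,3)=330 f(11,5)=165 f(11,7)=55 f(11,9)=11 f(11,11)=1
t=12: f(12,-6)=154 f(12,-4)=483 f(12,-2)=791 f(12,0)=924 f(12,2)=792 f(12,4)=495 f(12,6)=220 f(12,8)=66 f(12,10)=12 f(12,12)=1
t=13: f(13,-5)=637 f(13,-3)=1274 f(13,-1)=1715 f(13,1)=1716 f(13,3)=1287 f(13,5)=715 f(13,7)=286 f(13,9)=78 f(13,11)=13 f(13,13)=1
t=14: f(14,-6)=637 f(14,-4)=1911 f(14,-2)=2989 f(14,0)=3431 f(14,2)=3003 f(14,4)=2002 f(14,6)=1001 f(14,8)=364 f(14,10)=91 f(14,12)=14 f(14,14)=1
t=15: f(15,-5)=2548 f(15,-3)=4900 f(15,-1)=6420 f(15,1)=6434 f(15,3)=5005 f(15,5)=3003 f(15,7)=1365 f(15,9)=455 f(15,11)=105 f(15,13)=15 f(15,15)=1
t=16: f(16,-6)=2548 f(16,-4)=7448 f(16,-2)=11320 f(16,0)=12854 f(16,2)=11439 f(16,4)=8008 f(16,6)=4368 f(16,8)=1820 f(16,10)=560 f(16,12)=120 f(16,14)=16 f(16,16)=1
t=17: f(17,-5)=9996 f(17,-3)=18768 f(17,-1)=24174 f(17,1)=24293 f(17,3)=19447 f(17,5)=12376 f(17,7)=6188 f(17,9)=2380 f(17,11)=680 f(17,13)=136 f(17,15)=17 f(17,17)=1
t=18: f(18,-6)=9996 f(18,-4)=28764 f(18,-2)=42942 f(18,0)=48467 f(18,2)=43740 f(18,4)=31823 f(18,6)=18564 f(18,8)=8568 f(18,10)=3060 f(18,12)=816 f(18,14)=153 f(18,16)=18 f(18,18)=1
t=19: f(19,-5)=38760 f(19,-3)=71706 f(19,-1)=91409 f(19,1)=92207 f(19,3)=75563 f(19,5)=50387 f(19,7)=27132 f(19,9)=11628 f(19,11)=3876 f(19,13)=969 f(19,15)=171 f(19,17)=19 f(19,19)=1
t=20: f(20,-6)=38760 f(20,-4)=110466 f(20,-2)=163115 f(20,0)=183616 f(20,2)=167770 f(20,4)=125950 f(20,6)=77519 f(20,8)=38760 f(20,10)=15504 f(20,12)=4845 f(20,14)=1140 f(20,16)=190 f(20,18)=20 f(20,20)=1
Σ_s f(20,s) = 927656
P = 927656/1048576 = 115957/131072

Answer: 115957/131072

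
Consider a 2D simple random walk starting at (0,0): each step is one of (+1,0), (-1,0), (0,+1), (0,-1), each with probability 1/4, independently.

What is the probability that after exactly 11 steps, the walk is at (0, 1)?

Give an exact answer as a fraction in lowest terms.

Answer: 53361/1048576

Derivation:
Let h be the number of horizontal steps (so 11-h are vertical). To end at (0,1) need (h+0)/2 right-steps and ((11-h)+1)/2 up-steps.
Sum over h with 0 ≤ h ≤ 10, h ≡ 0 (mod 2), 11-h ≡ 1 (mod 2):
h=0: C(11,0)·C(0,0)·C(11,6) = 1·1·462 = 462
h=2: C(11,2)·C(2,1)·C(9,5) = 55·2·126 = 13860
h=4: C(11,4)·C(4,2)·C(7,4) = 330·6·35 = 69300
h=6: C(11,6)·C(6,3)·C(5,3) = 462·20·10 = 92400
h=8: C(11,8)·C(8,4)·C(3,2) = 165·70·3 = 34650
h=10: C(11,10)·C(10,5)·C(1,1) = 11·252·1 = 2772
Total favorable: 213444
Total paths: 4^11 = 4194304
P = 213444/4194304 = 53361/1048576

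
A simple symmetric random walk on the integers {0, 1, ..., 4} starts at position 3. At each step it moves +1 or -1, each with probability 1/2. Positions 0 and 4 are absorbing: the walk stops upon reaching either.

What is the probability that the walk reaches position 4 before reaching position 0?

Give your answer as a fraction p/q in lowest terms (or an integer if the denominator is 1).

Answer: 3/4

Derivation:
Symmetric walk (p = 1/2): the harmonic-function argument gives P(hit 4 before 0 | start at 3) = a/N.
P = 3/4 = 3/4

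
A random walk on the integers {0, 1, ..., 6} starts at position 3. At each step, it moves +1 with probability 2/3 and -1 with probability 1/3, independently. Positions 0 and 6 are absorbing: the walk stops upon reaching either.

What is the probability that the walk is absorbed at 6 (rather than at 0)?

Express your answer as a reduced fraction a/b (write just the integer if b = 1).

Biased walk: p = 2/3, q = 1/3, r = q/p = 1/2
Gambler's ruin: P(hit 6 before 0 | start at 3) = (1 - r^a)/(1 - r^N)
r^3 = 1/8; r^6 = 1/64
P = (1 - 1/8) / (1 - 1/64) = 7/8 / 63/64 = 8/9

Answer: 8/9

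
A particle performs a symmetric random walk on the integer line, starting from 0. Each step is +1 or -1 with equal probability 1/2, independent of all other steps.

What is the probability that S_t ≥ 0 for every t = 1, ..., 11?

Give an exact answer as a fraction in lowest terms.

Answer: 231/1024

Derivation:
Let f(t,s) = #length-t paths at position s with S_1..S_t all ≥ 0.
f(t,s) = f(t-1,s-1) + f(t-1,s+1) for s ≥ 0; f(t,s) = 0 for s < 0.
t=0: f(0,0)=1
t=1: f(1,1)=1
t=2: f(2,0)=1 f(2,2)=1
t=3: f(3,1)=2 f(3,3)=1
t=4: f(4,0)=2 f(4,2)=3 f(4,4)=1
t=5: f(5,1)=5 f(5,3)=4 f(5,5)=1
t=6: f(6,0)=5 f(6,2)=9 f(6,4)=5 f(6,6)=1
t=7: f(7,1)=14 f(7,3)=14 f(7,5)=6 f(7,7)=1
t=8: f(8,0)=14 f(8,2)=28 f(8,4)=20 f(8,6)=7 f(8,8)=1
t=9: f(9,1)=42 f(9,3)=48 f(9,5)=27 f(9,7)=8 f(9,9)=1
t=10: f(10,0)=42 f(10,2)=90 f(10,4)=75 f(10,6)=35 f(10,8)=9 f(10,10)=1
t=11: f(11,1)=132 f(11,3)=165 f(11,5)=110 f(11,7)=44 f(11,9)=10 f(11,11)=1
Σ_s f(11,s) = 462
P = 462/2048 = 231/1024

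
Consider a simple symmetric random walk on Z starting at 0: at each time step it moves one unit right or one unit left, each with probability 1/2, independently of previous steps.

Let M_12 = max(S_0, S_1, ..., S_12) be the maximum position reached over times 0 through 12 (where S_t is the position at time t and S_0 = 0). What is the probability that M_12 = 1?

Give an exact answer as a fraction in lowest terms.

Let M_12 = max(S_0,...,S_12). Use the reflection principle: for j ≥ 1, #{paths with M_12 ≥ j} = #{S_12 ≥ j} + #{S_12 ≥ j+1}.
By reflection, #{M_12 ≥ 1} = #{S_12 ≥ 1} + #{S_12 ≥ 2} = 1586 + 1586 = 3172.
#{M_12 ≥ 2} = #{S_12 ≥ 2} + #{S_12 ≥ 3} = 1586 + 794 = 2380.
#{M_12 = 1} = 3172 - 2380 = 792.
P(M_12 = 1) = 792/4096 = 99/512

Answer: 99/512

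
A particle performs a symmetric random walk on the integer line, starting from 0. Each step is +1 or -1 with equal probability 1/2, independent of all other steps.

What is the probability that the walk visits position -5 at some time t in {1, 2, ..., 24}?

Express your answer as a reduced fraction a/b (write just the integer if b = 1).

Count via complement. Let g(t,s) = #length-t paths at position s with S_1..S_t all ≠ -5.
g(t,s) = g(t-1,s-1) + g(t-1,s+1) for s ≠ -5; g(t,-5) = 0.
t=0: g(0,0)=1
t=1: g(1,-1)=1 g(1,1)=1
t=2: g(2,-2)=1 g(2,0)=2 g(2,2)=1
t=3: g(3,-3)=1 g(3,-1)=3 g(3,1)=3 g(3,3)=1
t=4: g(4,-4)=1 g(4,-2)=4 g(4,0)=6 g(4,2)=4 g(4,4)=1
t=5: g(5,-3)=5 g(5,-1)=10 g(5,1)=10 g(5,3)=5 g(5,5)=1
t=6: g(6,-4)=5 g(6,-2)=15 g(6,0)=20 g(6,2)=15 g(6,4)=6 g(6,6)=1
t=7: g(7,-3)=20 g(7,-1)=35 g(7,1)=35 g(7,3)=21 g(7,5)=7 g(7,7)=1
t=8: g(8,-4)=20 g(8,-2)=55 g(8,0)=70 g(8,2)=56 g(8,4)=28 g(8,6)=8 g(8,8)=1
t=9: g(9,-3)=75 g(9,-1)=125 g(9,1)=126 g(9,3)=84 g(9,5)=36 g(9,7)=9 g(9,9)=1
t=10: g(10,-4)=75 g(10,-2)=200 g(10,0)=251 g(10,2)=210 g(10,4)=120 g(10,6)=45 g(10,8)=10 g(10,10)=1
t=11: g(11,-3)=275 g(11,-1)=451 g(11,1)=461 g(11,3)=330 g(11,5)=165 g(11,7)=55 g(11,9)=11 g(11,11)=1
t=12: g(12,-4)=275 g(12,-2)=726 g(12,0)=912 g(12,2)=791 g(12,4)=495 g(12,6)=220 g(12,8)=66 g(12,10)=12 g(12,12)=1
t=13: g(13,-3)=1001 g(13,-1)=1638 g(13,1)=1703 g(13,3)=1286 g(13,5)=715 g(13,7)=286 g(13,9)=78 g(13,11)=13 g(13,13)=1
t=14: g(14,-4)=1001 g(14,-2)=2639 g(14,0)=3341 g(14,2)=2989 g(14,4)=2001 g(14,6)=1001 g(14,8)=364 g(14,10)=91 g(14,12)=14 g(14,14)=1
t=15: g(15,-3)=3640 g(15,-1)=5980 g(15,1)=6330 g(15,3)=4990 g(15,5)=3002 g(15,7)=1365 g(15,9)=455 g(15,11)=105 g(15,13)=15 g(15,15)=1
t=16: g(16,-4)=3640 g(16,-2)=9620 g(16,0)=12310 g(16,2)=11320 g(16,4)=7992 g(16,6)=4367 g(16,8)=1820 g(16,10)=560 g(16,12)=120 g(16,14)=16 g(16,16)=1
t=17: g(17,-3)=13260 g(17,-1)=21930 g(17,1)=23630 g(17,3)=19312 g(17,5)=12359 g(17,7)=6187 g(17,9)=2380 g(17,11)=680 g(17,13)=136 g(17,15)=17 g(17,17)=1
t=18: g(18,-4)=13260 g(18,-2)=35190 g(18,0)=45560 g(18,2)=42942 g(18,4)=31671 g(18,6)=18546 g(18,8)=8567 g(18,10)=3060 g(18,12)=816 g(18,14)=153 g(18,16)=18 g(18,18)=1
t=19: g(19,-3)=48450 g(19,-1)=80750 g(19,1)=88502 g(19,3)=74613 g(19,5)=50217 g(19,7)=27113 g(19,9)=11627 g(19,11)=3876 g(19,13)=969 g(19,15)=171 g(19,17)=19 g(19,19)=1
t=20: g(20,-4)=48450 g(20,-2)=129200 g(20,0)=169252 g(20,2)=163115 g(20,4)=124830 g(20,6)=77330 g(20,8)=38740 g(20,10)=15503 g(20,12)=4845 g(20,14)=1140 g(20,16)=190 g(20,18)=20 g(20,20)=1
t=21: g(21,-3)=177650 g(21,-1)=298452 g(21,1)=332367 g(21,3)=287945 g(21,5)=202160 g(21,7)=116070 g(21,9)=54243 g(21,11)=20348 g(21,13)=5985 g(21,15)=1330 g(21,17)=210 g(21,19)=21 g(21,21)=1
t=22: g(22,-4)=177650 g(22,-2)=476102 g(22,0)=630819 g(22,2)=620312 g(22,4)=490105 g(22,6)=318230 g(22,8)=170313 g(22,10)=74591 g(22,12)=26333 g(22,14)=7315 g(22,16)=1540 g(22,18)=231 g(22,20)=22 g(22,22)=1
t=23: g(23,-3)=653752 g(23,-1)=1106921 g(23,1)=1251131 g(23,3)=1110417 g(23,5)=808335 g(23,7)=488543 g(23,9)=244904 g(23,11)=100924 g(23,13)=33648 g(23,15)=8855 g(23,17)=1771 g(23,19)=253 g(23,21)=23 g(23,23)=1
t=24: g(24,-4)=653752 g(24,-2)=1760673 g(24,0)=2358052 g(24,2)=2361548 g(24,4)=1918752 g(24,6)=1296878 g(24,8)=733447 g(24,10)=345828 g(24,12)=134572 g(24,14)=42503 g(24,16)=10626 g(24,18)=2024 g(24,20)=276 g(24,22)=24 g(24,24)=1
Paths never hitting -5: Σ_s g(24,s) = 11618956
Paths hitting -5: 2^24 - 11618956 = 5158260
P = 5158260/16777216 = 1289565/4194304

Answer: 1289565/4194304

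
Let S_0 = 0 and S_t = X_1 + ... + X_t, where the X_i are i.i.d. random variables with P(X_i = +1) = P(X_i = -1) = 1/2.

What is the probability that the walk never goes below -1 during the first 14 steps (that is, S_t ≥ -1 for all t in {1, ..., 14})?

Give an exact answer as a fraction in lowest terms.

Let f(t,s) = #length-t paths at position s with S_1..S_t all ≥ -1.
f(t,s) = f(t-1,s-1) + f(t-1,s+1) for s ≥ -1; f(t,s) = 0 for s < -1.
t=0: f(0,0)=1
t=1: f(1,-1)=1 f(1,1)=1
t=2: f(2,0)=2 f(2,2)=1
t=3: f(3,-1)=2 f(3,1)=3 f(3,3)=1
t=4: f(4,0)=5 f(4,2)=4 f(4,4)=1
t=5: f(5,-1)=5 f(5,1)=9 f(5,3)=5 f(5,5)=1
t=6: f(6,0)=14 f(6,2)=14 f(6,4)=6 f(6,6)=1
t=7: f(7,-1)=14 f(7,1)=28 f(7,3)=20 f(7,5)=7 f(7,7)=1
t=8: f(8,0)=42 f(8,2)=48 f(8,4)=27 f(8,6)=8 f(8,8)=1
t=9: f(9,-1)=42 f(9,1)=90 f(9,3)=75 f(9,5)=35 f(9,7)=9 f(9,9)=1
t=10: f(10,0)=132 f(10,2)=165 f(10,4)=110 f(10,6)=44 f(10,8)=10 f(10,10)=1
t=11: f(11,-1)=132 f(11,1)=297 f(11,3)=275 f(11,5)=154 f(11,7)=54 f(11,9)=11 f(11,11)=1
t=12: f(12,0)=429 f(12,2)=572 f(12,4)=429 f(12,6)=208 f(12,8)=65 f(12,10)=12 f(12,12)=1
t=13: f(13,-1)=429 f(13,1)=1001 f(13,3)=1001 f(13,5)=637 f(13,7)=273 f(13,9)=77 f(13,11)=13 f(13,13)=1
t=14: f(14,0)=1430 f(14,2)=2002 f(14,4)=1638 f(14,6)=910 f(14,8)=350 f(14,10)=90 f(14,12)=14 f(14,14)=1
Σ_s f(14,s) = 6435
P = 6435/16384 = 6435/16384

Answer: 6435/16384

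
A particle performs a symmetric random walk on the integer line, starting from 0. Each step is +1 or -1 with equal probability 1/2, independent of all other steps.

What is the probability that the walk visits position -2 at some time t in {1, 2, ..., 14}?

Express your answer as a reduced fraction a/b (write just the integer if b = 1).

Count via complement. Let g(t,s) = #length-t paths at position s with S_1..S_t all ≠ -2.
g(t,s) = g(t-1,s-1) + g(t-1,s+1) for s ≠ -2; g(t,-2) = 0.
t=0: g(0,0)=1
t=1: g(1,-1)=1 g(1,1)=1
t=2: g(2,0)=2 g(2,2)=1
t=3: g(3,-1)=2 g(3,1)=3 g(3,3)=1
t=4: g(4,0)=5 g(4,2)=4 g(4,4)=1
t=5: g(5,-1)=5 g(5,1)=9 g(5,3)=5 g(5,5)=1
t=6: g(6,0)=14 g(6,2)=14 g(6,4)=6 g(6,6)=1
t=7: g(7,-1)=14 g(7,1)=28 g(7,3)=20 g(7,5)=7 g(7,7)=1
t=8: g(8,0)=42 g(8,2)=48 g(8,4)=27 g(8,6)=8 g(8,8)=1
t=9: g(9,-1)=42 g(9,1)=90 g(9,3)=75 g(9,5)=35 g(9,7)=9 g(9,9)=1
t=10: g(10,0)=132 g(10,2)=165 g(10,4)=110 g(10,6)=44 g(10,8)=10 g(10,10)=1
t=11: g(11,-1)=132 g(11,1)=297 g(11,3)=275 g(11,5)=154 g(11,7)=54 g(11,9)=11 g(11,11)=1
t=12: g(12,0)=429 g(12,2)=572 g(12,4)=429 g(12,6)=208 g(12,8)=65 g(12,10)=12 g(12,12)=1
t=13: g(13,-1)=429 g(13,1)=1001 g(13,3)=1001 g(13,5)=637 g(13,7)=273 g(13,9)=77 g(13,11)=13 g(13,13)=1
t=14: g(14,0)=1430 g(14,2)=2002 g(14,4)=1638 g(14,6)=910 g(14,8)=350 g(14,10)=90 g(14,12)=14 g(14,14)=1
Paths never hitting -2: Σ_s g(14,s) = 6435
Paths hitting -2: 2^14 - 6435 = 9949
P = 9949/16384 = 9949/16384

Answer: 9949/16384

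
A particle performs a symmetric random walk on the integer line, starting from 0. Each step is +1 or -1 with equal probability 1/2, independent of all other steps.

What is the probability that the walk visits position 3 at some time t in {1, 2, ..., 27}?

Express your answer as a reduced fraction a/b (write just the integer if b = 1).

Count via complement. Let g(t,s) = #length-t paths at position s with S_1..S_t all ≠ 3.
g(t,s) = g(t-1,s-1) + g(t-1,s+1) for s ≠ 3; g(t,3) = 0.
t=0: g(0,0)=1
t=1: g(1,-1)=1 g(1,1)=1
t=2: g(2,-2)=1 g(2,0)=2 g(2,2)=1
t=3: g(3,-3)=1 g(3,-1)=3 g(3,1)=3
t=4: g(4,-4)=1 g(4,-2)=4 g(4,0)=6 g(4,2)=3
t=5: g(5,-5)=1 g(5,-3)=5 g(5,-1)=10 g(5,1)=9
t=6: g(6,-6)=1 g(6,-4)=6 g(6,-2)=15 g(6,0)=19 g(6,2)=9
t=7: g(7,-7)=1 g(7,-5)=7 g(7,-3)=21 g(7,-1)=34 g(7,1)=28
t=8: g(8,-8)=1 g(8,-6)=8 g(8,-4)=28 g(8,-2)=55 g(8,0)=62 g(8,2)=28
t=9: g(9,-9)=1 g(9,-7)=9 g(9,-5)=36 g(9,-3)=83 g(9,-1)=117 g(9,1)=90
t=10: g(10,-10)=1 g(10,-8)=10 g(10,-6)=45 g(10,-4)=119 g(10,-2)=200 g(10,0)=207 g(10,2)=90
t=11: g(11,-11)=1 g(11,-9)=11 g(11,-7)=55 g(11,-5)=164 g(11,-3)=319 g(11,-1)=407 g(11,1)=297
t=12: g(12,-12)=1 g(12,-10)=12 g(12,-8)=66 g(12,-6)=219 g(12,-4)=483 g(12,-2)=726 g(12,0)=704 g(12,2)=297
t=13: g(13,-13)=1 g(13,-11)=13 g(13,-9)=78 g(13,-7)=285 g(13,-5)=702 g(13,-3)=1209 g(13,-1)=1430 g(13,1)=1001
t=14: g(14,-14)=1 g(14,-12)=14 g(14,-10)=91 g(14,-8)=363 g(14,-6)=987 g(14,-4)=1911 g(14,-2)=2639 g(14,0)=2431 g(14,2)=1001
t=15: g(15,-15)=1 g(15,-13)=15 g(15,-11)=105 g(15,-9)=454 g(15,-7)=1350 g(15,-5)=2898 g(15,-3)=4550 g(15,-1)=5070 g(15,1)=3432
t=16: g(16,-16)=1 g(16,-14)=16 g(16,-12)=120 g(16,-10)=559 g(16,-8)=1804 g(16,-6)=4248 g(16,-4)=7448 g(16,-2)=9620 g(16,0)=8502 g(16,2)=3432
t=17: g(17,-17)=1 g(17,-15)=17 g(17,-13)=136 g(17,-11)=679 g(17,-9)=2363 g(17,-7)=6052 g(17,-5)=11696 g(17,-3)=17068 g(17,-1)=18122 g(17,1)=11934
t=18: g(18,-18)=1 g(18,-16)=18 g(18,-14)=153 g(18,-12)=815 g(18,-10)=3042 g(18,-8)=8415 g(18,-6)=17748 g(18,-4)=28764 g(18,-2)=35190 g(18,0)=30056 g(18,2)=11934
t=19: g(19,-19)=1 g(19,-17)=19 g(19,-15)=171 g(19,-13)=968 g(19,-11)=3857 g(19,-9)=11457 g(19,-7)=26163 g(19,-5)=46512 g(19,-3)=63954 g(19,-1)=65246 g(19,1)=41990
t=20: g(20,-20)=1 g(20,-18)=20 g(20,-16)=190 g(20,-14)=1139 g(20,-12)=4825 g(20,-10)=15314 g(20,-8)=37620 g(20,-6)=72675 g(20,-4)=110466 g(20,-2)=129200 g(20,0)=107236 g(20,2)=41990
t=21: g(21,-21)=1 g(21,-19)=21 g(21,-17)=210 g(21,-15)=1329 g(21,-13)=5964 g(21,-11)=20139 g(21,-9)=52934 g(21,-7)=110295 g(21,-5)=183141 g(21,-3)=239666 g(21,-1)=236436 g(21,1)=149226
t=22: g(22,-22)=1 g(22,-20)=22 g(22,-18)=231 g(22,-16)=1539 g(22,-14)=7293 g(22,-12)=26103 g(22,-10)=73073 g(22,-8)=163229 g(22,-6)=293436 g(22,-4)=422807 g(22,-2)=476102 g(22,0)=385662 g(22,2)=149226
t=23: g(23,-23)=1 g(23,-21)=23 g(23,-19)=253 g(23,-17)=1770 g(23,-15)=8832 g(23,-13)=33396 g(23,-11)=99176 g(23,-9)=236302 g(23,-7)=456665 g(23,-5)=716243 g(23,-3)=898909 g(23,-1)=861764 g(23,1)=534888
t=24: g(24,-24)=1 g(24,-22)=24 g(24,-20)=276 g(24,-18)=2023 g(24,-16)=10602 g(24,-14)=42228 g(24,-12)=132572 g(24,-10)=335478 g(24,-8)=692967 g(24,-6)=1172908 g(24,-4)=1615152 g(24,-2)=1760673 g(24,0)=1396652 g(24,2)=534888
t=25: g(25,-25)=1 g(25,-23)=25 g(25,-21)=300 g(25,-19)=2299 g(25,-17)=12625 g(25,-15)=52830 g(25,-13)=174800 g(25,-11)=468050 g(25,-9)=1028445 g(25,-7)=1865875 g(25,-5)=2788060 g(25,-3)=3375825 g(25,-1)=3157325 g(25,1)=1931540
t=26: g(26,-26)=1 g(26,-24)=26 g(26,-22)=325 g(26,-20)=2599 g(26,-18)=14924 g(26,-16)=65455 g(26,-14)=227630 g(26,-12)=642850 g(26,-10)=1496495 g(26,-8)=2894320 g(26,-6)=4653935 g(26,-4)=6163885 g(26,-2)=6533150 g(26,0)=5088865 g(26,2)=1931540
t=27: g(27,-27)=1 g(27,-25)=27 g(27,-23)=351 g(27,-21)=2924 g(27,-19)=17523 g(27,-17)=80379 g(27,-15)=293085 g(27,-13)=870480 g(27,-11)=2139345 g(27,-9)=4390815 g(27,-7)=7548255 g(27,-5)=10817820 g(27,-3)=12697035 g(27,-1)=11622015 g(27,1)=7020405
Paths never hitting 3: Σ_s g(27,s) = 57500460
Paths hitting 3: 2^27 - 57500460 = 76717268
P = 76717268/134217728 = 19179317/33554432

Answer: 19179317/33554432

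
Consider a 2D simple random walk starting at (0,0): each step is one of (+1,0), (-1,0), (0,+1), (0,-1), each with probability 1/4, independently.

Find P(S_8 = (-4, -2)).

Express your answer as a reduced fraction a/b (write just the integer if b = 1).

Answer: 7/1024

Derivation:
Let h be the number of horizontal steps (so 8-h are vertical). To end at (-4,-2) need (h-4)/2 right-steps and ((8-h)-2)/2 up-steps.
Sum over h with 4 ≤ h ≤ 6, h ≡ 0 (mod 2), 8-h ≡ 0 (mod 2):
h=4: C(8,4)·C(4,0)·C(4,1) = 70·1·4 = 280
h=6: C(8,6)·C(6,1)·C(2,0) = 28·6·1 = 168
Total favorable: 448
Total paths: 4^8 = 65536
P = 448/65536 = 7/1024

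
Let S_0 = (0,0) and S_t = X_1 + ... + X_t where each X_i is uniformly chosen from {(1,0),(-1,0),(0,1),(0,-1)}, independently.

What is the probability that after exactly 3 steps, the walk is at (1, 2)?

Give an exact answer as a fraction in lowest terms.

Answer: 3/64

Derivation:
Let h be the number of horizontal steps (so 3-h are vertical). To end at (1,2) need (h+1)/2 right-steps and ((3-h)+2)/2 up-steps.
Sum over h with 1 ≤ h ≤ 1, h ≡ 1 (mod 2), 3-h ≡ 0 (mod 2):
h=1: C(3,1)·C(1,1)·C(2,2) = 3·1·1 = 3
Total favorable: 3
Total paths: 4^3 = 64
P = 3/64 = 3/64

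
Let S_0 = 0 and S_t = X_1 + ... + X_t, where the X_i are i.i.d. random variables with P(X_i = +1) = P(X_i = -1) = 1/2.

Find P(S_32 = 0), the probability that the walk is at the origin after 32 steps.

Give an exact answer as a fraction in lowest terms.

Answer: 300540195/2147483648

Derivation:
To return to 0 after 32 steps: need exactly 16 steps of +1 and 16 of -1.
Favorable paths: C(32,16) = 601080390
Total paths: 2^32 = 4294967296
P = 601080390/4294967296 = 300540195/2147483648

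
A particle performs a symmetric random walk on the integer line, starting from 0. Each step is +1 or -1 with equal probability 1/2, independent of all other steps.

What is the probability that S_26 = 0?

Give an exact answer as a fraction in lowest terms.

Answer: 1300075/8388608

Derivation:
To return to 0 after 26 steps: need exactly 13 steps of +1 and 13 of -1.
Favorable paths: C(26,13) = 10400600
Total paths: 2^26 = 67108864
P = 10400600/67108864 = 1300075/8388608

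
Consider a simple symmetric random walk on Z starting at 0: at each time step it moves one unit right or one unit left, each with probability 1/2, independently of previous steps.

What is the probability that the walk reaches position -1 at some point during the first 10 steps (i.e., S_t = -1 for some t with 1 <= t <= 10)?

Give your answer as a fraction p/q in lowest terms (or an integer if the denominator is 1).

Answer: 193/256

Derivation:
Count via complement. Let g(t,s) = #length-t paths at position s with S_1..S_t all ≠ -1.
g(t,s) = g(t-1,s-1) + g(t-1,s+1) for s ≠ -1; g(t,-1) = 0.
t=0: g(0,0)=1
t=1: g(1,1)=1
t=2: g(2,0)=1 g(2,2)=1
t=3: g(3,1)=2 g(3,3)=1
t=4: g(4,0)=2 g(4,2)=3 g(4,4)=1
t=5: g(5,1)=5 g(5,3)=4 g(5,5)=1
t=6: g(6,0)=5 g(6,2)=9 g(6,4)=5 g(6,6)=1
t=7: g(7,1)=14 g(7,3)=14 g(7,5)=6 g(7,7)=1
t=8: g(8,0)=14 g(8,2)=28 g(8,4)=20 g(8,6)=7 g(8,8)=1
t=9: g(9,1)=42 g(9,3)=48 g(9,5)=27 g(9,7)=8 g(9,9)=1
t=10: g(10,0)=42 g(10,2)=90 g(10,4)=75 g(10,6)=35 g(10,8)=9 g(10,10)=1
Paths never hitting -1: Σ_s g(10,s) = 252
Paths hitting -1: 2^10 - 252 = 772
P = 772/1024 = 193/256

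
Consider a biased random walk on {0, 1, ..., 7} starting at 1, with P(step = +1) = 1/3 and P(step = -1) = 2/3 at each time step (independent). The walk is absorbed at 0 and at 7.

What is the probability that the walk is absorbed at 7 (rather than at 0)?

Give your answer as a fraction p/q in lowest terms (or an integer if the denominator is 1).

Answer: 1/127

Derivation:
Biased walk: p = 1/3, q = 2/3, r = q/p = 2
Gambler's ruin: P(hit 7 before 0 | start at 1) = (1 - r^a)/(1 - r^N)
r^1 = 2; r^7 = 128
P = (1 - 2) / (1 - 128) = -1 / -127 = 1/127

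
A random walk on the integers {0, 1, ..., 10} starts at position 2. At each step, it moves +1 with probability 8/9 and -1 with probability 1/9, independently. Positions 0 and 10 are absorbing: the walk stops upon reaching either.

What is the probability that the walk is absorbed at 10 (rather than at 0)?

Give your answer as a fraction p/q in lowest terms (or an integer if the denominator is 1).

Answer: 16777216/17043521

Derivation:
Biased walk: p = 8/9, q = 1/9, r = q/p = 1/8
Gambler's ruin: P(hit 10 before 0 | start at 2) = (1 - r^a)/(1 - r^N)
r^2 = 1/64; r^10 = 1/1073741824
P = (1 - 1/64) / (1 - 1/1073741824) = 63/64 / 1073741823/1073741824 = 16777216/17043521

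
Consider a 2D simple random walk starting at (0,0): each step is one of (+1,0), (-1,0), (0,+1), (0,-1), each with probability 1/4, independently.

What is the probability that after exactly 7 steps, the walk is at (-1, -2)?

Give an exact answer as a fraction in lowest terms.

Let h be the number of horizontal steps (so 7-h are vertical). To end at (-1,-2) need (h-1)/2 right-steps and ((7-h)-2)/2 up-steps.
Sum over h with 1 ≤ h ≤ 5, h ≡ 1 (mod 2), 7-h ≡ 0 (mod 2):
h=1: C(7,1)·C(1,0)·C(6,2) = 7·1·15 = 105
h=3: C(7,3)·C(3,1)·C(4,1) = 35·3·4 = 420
h=5: C(7,5)·C(5,2)·C(2,0) = 21·10·1 = 210
Total favorable: 735
Total paths: 4^7 = 16384
P = 735/16384 = 735/16384

Answer: 735/16384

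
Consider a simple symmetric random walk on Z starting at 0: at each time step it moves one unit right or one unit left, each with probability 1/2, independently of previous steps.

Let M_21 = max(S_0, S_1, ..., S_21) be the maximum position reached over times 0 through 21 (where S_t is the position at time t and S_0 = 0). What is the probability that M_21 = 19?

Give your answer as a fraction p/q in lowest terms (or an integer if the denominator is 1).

Answer: 21/2097152

Derivation:
Let M_21 = max(S_0,...,S_21). Use the reflection principle: for j ≥ 1, #{paths with M_21 ≥ j} = #{S_21 ≥ j} + #{S_21 ≥ j+1}.
By reflection, #{M_21 ≥ 19} = #{S_21 ≥ 19} + #{S_21 ≥ 20} = 22 + 1 = 23.
#{M_21 ≥ 20} = #{S_21 ≥ 20} + #{S_21 ≥ 21} = 1 + 1 = 2.
#{M_21 = 19} = 23 - 2 = 21.
P(M_21 = 19) = 21/2097152 = 21/2097152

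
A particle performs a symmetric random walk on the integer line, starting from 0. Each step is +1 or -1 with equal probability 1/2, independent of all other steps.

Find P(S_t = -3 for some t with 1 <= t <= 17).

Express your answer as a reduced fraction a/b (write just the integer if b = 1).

Answer: 15751/32768

Derivation:
Count via complement. Let g(t,s) = #length-t paths at position s with S_1..S_t all ≠ -3.
g(t,s) = g(t-1,s-1) + g(t-1,s+1) for s ≠ -3; g(t,-3) = 0.
t=0: g(0,0)=1
t=1: g(1,-1)=1 g(1,1)=1
t=2: g(2,-2)=1 g(2,0)=2 g(2,2)=1
t=3: g(3,-1)=3 g(3,1)=3 g(3,3)=1
t=4: g(4,-2)=3 g(4,0)=6 g(4,2)=4 g(4,4)=1
t=5: g(5,-1)=9 g(5,1)=10 g(5,3)=5 g(5,5)=1
t=6: g(6,-2)=9 g(6,0)=19 g(6,2)=15 g(6,4)=6 g(6,6)=1
t=7: g(7,-1)=28 g(7,1)=34 g(7,3)=21 g(7,5)=7 g(7,7)=1
t=8: g(8,-2)=28 g(8,0)=62 g(8,2)=55 g(8,4)=28 g(8,6)=8 g(8,8)=1
t=9: g(9,-1)=90 g(9,1)=117 g(9,3)=83 g(9,5)=36 g(9,7)=9 g(9,9)=1
t=10: g(10,-2)=90 g(10,0)=207 g(10,2)=200 g(10,4)=119 g(10,6)=45 g(10,8)=10 g(10,10)=1
t=11: g(11,-1)=297 g(11,1)=407 g(11,3)=319 g(11,5)=164 g(11,7)=55 g(11,9)=11 g(11,11)=1
t=12: g(12,-2)=297 g(12,0)=704 g(12,2)=726 g(12,4)=483 g(12,6)=219 g(12,8)=66 g(12,10)=12 g(12,12)=1
t=13: g(13,-1)=1001 g(13,1)=1430 g(13,3)=1209 g(13,5)=702 g(13,7)=285 g(13,9)=78 g(13,11)=13 g(13,13)=1
t=14: g(14,-2)=1001 g(14,0)=2431 g(14,2)=2639 g(14,4)=1911 g(14,6)=987 g(14,8)=363 g(14,10)=91 g(14,12)=14 g(14,14)=1
t=15: g(15,-1)=3432 g(15,1)=5070 g(15,3)=4550 g(15,5)=2898 g(15,7)=1350 g(15,9)=454 g(15,11)=105 g(15,13)=15 g(15,15)=1
t=16: g(16,-2)=3432 g(16,0)=8502 g(16,2)=9620 g(16,4)=7448 g(16,6)=4248 g(16,8)=1804 g(16,10)=559 g(16,12)=120 g(16,14)=16 g(16,16)=1
t=17: g(17,-1)=11934 g(17,1)=18122 g(17,3)=17068 g(17,5)=11696 g(17,7)=6052 g(17,9)=2363 g(17,11)=679 g(17,13)=136 g(17,15)=17 g(17,17)=1
Paths never hitting -3: Σ_s g(17,s) = 68068
Paths hitting -3: 2^17 - 68068 = 63004
P = 63004/131072 = 15751/32768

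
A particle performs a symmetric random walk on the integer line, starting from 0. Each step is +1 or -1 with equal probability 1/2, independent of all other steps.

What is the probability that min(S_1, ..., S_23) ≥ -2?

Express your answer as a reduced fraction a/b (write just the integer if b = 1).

Answer: 1924111/4194304

Derivation:
Let f(t,s) = #length-t paths at position s with S_1..S_t all ≥ -2.
f(t,s) = f(t-1,s-1) + f(t-1,s+1) for s ≥ -2; f(t,s) = 0 for s < -2.
t=0: f(0,0)=1
t=1: f(1,-1)=1 f(1,1)=1
t=2: f(2,-2)=1 f(2,0)=2 f(2,2)=1
t=3: f(3,-1)=3 f(3,1)=3 f(3,3)=1
t=4: f(4,-2)=3 f(4,0)=6 f(4,2)=4 f(4,4)=1
t=5: f(5,-1)=9 f(5,1)=10 f(5,3)=5 f(5,5)=1
t=6: f(6,-2)=9 f(6,0)=19 f(6,2)=15 f(6,4)=6 f(6,6)=1
t=7: f(7,-1)=28 f(7,1)=34 f(7,3)=21 f(7,5)=7 f(7,7)=1
t=8: f(8,-2)=28 f(8,0)=62 f(8,2)=55 f(8,4)=28 f(8,6)=8 f(8,8)=1
t=9: f(9,-1)=90 f(9,1)=117 f(9,3)=83 f(9,5)=36 f(9,7)=9 f(9,9)=1
t=10: f(10,-2)=90 f(10,0)=207 f(10,2)=200 f(10,4)=119 f(10,6)=45 f(10,8)=10 f(10,10)=1
t=11: f(11,-1)=297 f(11,1)=407 f(11,3)=319 f(11,5)=164 f(11,7)=55 f(11,9)=11 f(11,11)=1
t=12: f(12,-2)=297 f(12,0)=704 f(12,2)=726 f(12,4)=483 f(12,6)=219 f(12,8)=66 f(12,10)=12 f(12,12)=1
t=13: f(13,-1)=1001 f(13,1)=1430 f(13,3)=1209 f(13,5)=702 f(13,7)=285 f(13,9)=78 f(13,11)=13 f(13,13)=1
t=14: f(14,-2)=1001 f(14,0)=2431 f(14,2)=2639 f(14,4)=1911 f(14,6)=987 f(14,8)=363 f(14,10)=91 f(14,12)=14 f(14,14)=1
t=15: f(15,-1)=3432 f(15,1)=5070 f(15,3)=4550 f(15,5)=2898 f(15,7)=1350 f(15,9)=454 f(15,11)=105 f(15,13)=15 f(15,15)=1
t=16: f(16,-2)=3432 f(16,0)=8502 f(16,2)=9620 f(16,4)=7448 f(16,6)=4248 f(16,8)=1804 f(16,10)=559 f(16,12)=120 f(16,14)=16 f(16,16)=1
t=17: f(17,-1)=11934 f(17,1)=18122 f(17,3)=17068 f(17,5)=11696 f(17,7)=6052 f(17,9)=2363 f(17,11)=679 f(17,13)=136 f(17,15)=17 f(17,17)=1
t=18: f(18,-2)=11934 f(18,0)=30056 f(18,2)=35190 f(18,4)=28764 f(18,6)=17748 f(18,8)=8415 f(18,10)=3042 f(18,12)=815 f(18,14)=153 f(18,16)=18 f(18,18)=1
t=19: f(19,-1)=41990 f(19,1)=65246 f(19,3)=63954 f(19,5)=46512 f(19,7)=26163 f(19,9)=11457 f(19,11)=3857 f(19,13)=968 f(19,15)=171 f(19,17)=19 f(19,19)=1
t=20: f(20,-2)=41990 f(20,0)=107236 f(20,2)=129200 f(20,4)=110466 f(20,6)=72675 f(20,8)=37620 f(20,10)=15314 f(20,12)=4825 f(20,14)=1139 f(20,16)=190 f(20,18)=20 f(20,20)=1
t=21: f(21,-1)=149226 f(21,1)=236436 f(21,3)=239666 f(21,5)=183141 f(21,7)=110295 f(21,9)=52934 f(21,11)=20139 f(21,13)=5964 f(21,15)=1329 f(21,17)=210 f(21,19)=21 f(21,21)=1
t=22: f(22,-2)=149226 f(22,0)=385662 f(22,2)=476102 f(22,4)=422807 f(22,6)=293436 f(22,8)=163229 f(22,10)=73073 f(22,12)=26103 f(22,14)=7293 f(22,16)=1539 f(22,18)=231 f(22,20)=22 f(22,22)=1
t=23: f(23,-1)=534888 f(23,1)=861764 f(23,3)=898909 f(23,5)=716243 f(23,7)=456665 f(23,9)=236302 f(23,11)=99176 f(23,13)=33396 f(23,15)=8832 f(23,17)=1770 f(23,19)=253 f(23,21)=23 f(23,23)=1
Σ_s f(23,s) = 3848222
P = 3848222/8388608 = 1924111/4194304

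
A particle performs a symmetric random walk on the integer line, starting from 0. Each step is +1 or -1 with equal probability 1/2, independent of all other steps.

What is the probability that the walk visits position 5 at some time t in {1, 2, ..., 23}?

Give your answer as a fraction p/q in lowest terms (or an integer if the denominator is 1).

Count via complement. Let g(t,s) = #length-t paths at position s with S_1..S_t all ≠ 5.
g(t,s) = g(t-1,s-1) + g(t-1,s+1) for s ≠ 5; g(t,5) = 0.
t=0: g(0,0)=1
t=1: g(1,-1)=1 g(1,1)=1
t=2: g(2,-2)=1 g(2,0)=2 g(2,2)=1
t=3: g(3,-3)=1 g(3,-1)=3 g(3,1)=3 g(3,3)=1
t=4: g(4,-4)=1 g(4,-2)=4 g(4,0)=6 g(4,2)=4 g(4,4)=1
t=5: g(5,-5)=1 g(5,-3)=5 g(5,-1)=10 g(5,1)=10 g(5,3)=5
t=6: g(6,-6)=1 g(6,-4)=6 g(6,-2)=15 g(6,0)=20 g(6,2)=15 g(6,4)=5
t=7: g(7,-7)=1 g(7,-5)=7 g(7,-3)=21 g(7,-1)=35 g(7,1)=35 g(7,3)=20
t=8: g(8,-8)=1 g(8,-6)=8 g(8,-4)=28 g(8,-2)=56 g(8,0)=70 g(8,2)=55 g(8,4)=20
t=9: g(9,-9)=1 g(9,-7)=9 g(9,-5)=36 g(9,-3)=84 g(9,-1)=126 g(9,1)=125 g(9,3)=75
t=10: g(10,-10)=1 g(10,-8)=10 g(10,-6)=45 g(10,-4)=120 g(10,-2)=210 g(10,0)=251 g(10,2)=200 g(10,4)=75
t=11: g(11,-11)=1 g(11,-9)=11 g(11,-7)=55 g(11,-5)=165 g(11,-3)=330 g(11,-1)=461 g(11,1)=451 g(11,3)=275
t=12: g(12,-12)=1 g(12,-10)=12 g(12,-8)=66 g(12,-6)=220 g(12,-4)=495 g(12,-2)=791 g(12,0)=912 g(12,2)=726 g(12,4)=275
t=13: g(13,-13)=1 g(13,-11)=13 g(13,-9)=78 g(13,-7)=286 g(13,-5)=715 g(13,-3)=1286 g(13,-1)=1703 g(13,1)=1638 g(13,3)=1001
t=14: g(14,-14)=1 g(14,-12)=14 g(14,-10)=91 g(14,-8)=364 g(14,-6)=1001 g(14,-4)=2001 g(14,-2)=2989 g(14,0)=3341 g(14,2)=2639 g(14,4)=1001
t=15: g(15,-15)=1 g(15,-13)=15 g(15,-11)=105 g(15,-9)=455 g(15,-7)=1365 g(15,-5)=3002 g(15,-3)=4990 g(15,-1)=6330 g(15,1)=5980 g(15,3)=3640
t=16: g(16,-16)=1 g(16,-14)=16 g(16,-12)=120 g(16,-10)=560 g(16,-8)=1820 g(16,-6)=4367 g(16,-4)=7992 g(16,-2)=11320 g(16,0)=12310 g(16,2)=9620 g(16,4)=3640
t=17: g(17,-17)=1 g(17,-15)=17 g(17,-13)=136 g(17,-11)=680 g(17,-9)=2380 g(17,-7)=6187 g(17,-5)=12359 g(17,-3)=19312 g(17,-1)=23630 g(17,1)=21930 g(17,3)=13260
t=18: g(18,-18)=1 g(18,-16)=18 g(18,-14)=153 g(18,-12)=816 g(18,-10)=3060 g(18,-8)=8567 g(18,-6)=18546 g(18,-4)=31671 g(18,-2)=42942 g(18,0)=45560 g(18,2)=35190 g(18,4)=13260
t=19: g(19,-19)=1 g(19,-17)=19 g(19,-15)=171 g(19,-13)=969 g(19,-11)=3876 g(19,-9)=11627 g(19,-7)=27113 g(19,-5)=50217 g(19,-3)=74613 g(19,-1)=88502 g(19,1)=80750 g(19,3)=48450
t=20: g(20,-20)=1 g(20,-18)=20 g(20,-16)=190 g(20,-14)=1140 g(20,-12)=4845 g(20,-10)=15503 g(20,-8)=38740 g(20,-6)=77330 g(20,-4)=124830 g(20,-2)=163115 g(20,0)=169252 g(20,2)=129200 g(20,4)=48450
t=21: g(21,-21)=1 g(21,-19)=21 g(21,-17)=210 g(21,-15)=1330 g(21,-13)=5985 g(21,-11)=20348 g(21,-9)=54243 g(21,-7)=116070 g(21,-5)=202160 g(21,-3)=287945 g(21,-1)=332367 g(21,1)=298452 g(21,3)=177650
t=22: g(22,-22)=1 g(22,-20)=22 g(22,-18)=231 g(22,-16)=1540 g(22,-14)=7315 g(22,-12)=26333 g(22,-10)=74591 g(22,-8)=170313 g(22,-6)=318230 g(22,-4)=490105 g(22,-2)=620312 g(22,0)=630819 g(22,2)=476102 g(22,4)=177650
t=23: g(23,-23)=1 g(23,-21)=23 g(23,-19)=253 g(23,-17)=1771 g(23,-15)=8855 g(23,-13)=33648 g(23,-11)=100924 g(23,-9)=244904 g(23,-7)=488543 g(23,-5)=808335 g(23,-3)=1110417 g(23,-1)=1251131 g(23,1)=1106921 g(23,3)=653752
Paths never hitting 5: Σ_s g(23,s) = 5809478
Paths hitting 5: 2^23 - 5809478 = 2579130
P = 2579130/8388608 = 1289565/4194304

Answer: 1289565/4194304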